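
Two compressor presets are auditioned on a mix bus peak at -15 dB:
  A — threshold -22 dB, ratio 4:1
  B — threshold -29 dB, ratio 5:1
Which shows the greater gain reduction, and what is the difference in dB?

B, by 5.95 dB

A: overshoot 7 dB → output overshoot 1.75 dB → GR 5.25 dB.
B: overshoot 14 dB → output overshoot 2.8 dB → GR 11.2 dB.
B applies 5.95 dB more gain reduction.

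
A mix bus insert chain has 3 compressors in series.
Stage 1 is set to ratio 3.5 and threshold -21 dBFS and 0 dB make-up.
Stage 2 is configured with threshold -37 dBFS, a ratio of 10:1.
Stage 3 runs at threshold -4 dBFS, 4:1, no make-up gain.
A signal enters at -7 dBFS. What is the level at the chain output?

Stage 1: overshoot 14 dB → 14/3.5 = 4 dB → -17 dBFS.
Stage 2: overshoot 20 dB → 20/10 = 2 dB → -35 dBFS.
Stage 3: -35 dBFS is at or below the -4 dBFS threshold — no compression; output -35 dBFS.

-35 dBFS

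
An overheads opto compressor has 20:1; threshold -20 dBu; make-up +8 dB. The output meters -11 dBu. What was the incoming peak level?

Remove make-up: -11 − 8 = -19 dBu.
The compressed level sits -19 − (-20) = 1 dB over threshold.
Before 20:1 compression the overshoot was 1 × 20 = 20 dB, so input = -20 + 20 = 0 dBu.

0 dBu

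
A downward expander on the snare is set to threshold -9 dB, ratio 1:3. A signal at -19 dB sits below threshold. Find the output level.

-39 dB

Below threshold, a 1:3 expander applies gain = (3−1)×(T − x) of attenuation.
(3−1) × 10 = 20 dB, so output = -19 − 20 = -39 dB.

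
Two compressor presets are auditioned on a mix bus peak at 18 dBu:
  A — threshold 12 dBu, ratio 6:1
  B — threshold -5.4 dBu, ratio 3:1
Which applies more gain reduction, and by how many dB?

B, by 10.6 dB

A: GR = 6 − 6/6 = 5 dB.
B: GR = 23.4 − 23.4/3 = 15.6 dB.
B applies 10.6 dB more gain reduction.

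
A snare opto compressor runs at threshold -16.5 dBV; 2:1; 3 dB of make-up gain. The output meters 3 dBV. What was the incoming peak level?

Stripping the +3 dB make-up gives 0 dBV at the gain stage.
Post-compression overshoot = 0 − (-16.5) = 16.5 dB.
Before 2:1 compression the overshoot was 16.5 × 2 = 33 dB, so input = -16.5 + 33 = 16.5 dBV.

16.5 dBV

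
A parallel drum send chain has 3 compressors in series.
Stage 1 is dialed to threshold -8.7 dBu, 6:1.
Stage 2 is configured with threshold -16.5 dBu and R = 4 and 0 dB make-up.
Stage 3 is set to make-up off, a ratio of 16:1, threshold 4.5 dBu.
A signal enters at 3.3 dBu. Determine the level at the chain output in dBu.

-14.05 dBu

Stage 1: 12 dB above -8.7 dBu, reduced 6:1 to 2 dB above → -6.7 dBu.
Stage 2: 9.8 dB above -16.5 dBu, reduced 4:1 to 2.45 dB above → -14.05 dBu.
Stage 3: below threshold (-14.05 ≤ 4.5); passes unchanged; output -14.05 dBu.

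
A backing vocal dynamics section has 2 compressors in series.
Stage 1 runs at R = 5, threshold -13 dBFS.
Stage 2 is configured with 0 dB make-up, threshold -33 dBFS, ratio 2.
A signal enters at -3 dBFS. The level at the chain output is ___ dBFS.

-22 dBFS

Stage 1: -3 dBFS is 10 dB over -13 dBFS; at 5:1 that becomes 2 dB over, giving -11 dBFS.
Stage 2: -11 dBFS is 22 dB over -33 dBFS; at 2:1 that becomes 11 dB over, giving -22 dBFS.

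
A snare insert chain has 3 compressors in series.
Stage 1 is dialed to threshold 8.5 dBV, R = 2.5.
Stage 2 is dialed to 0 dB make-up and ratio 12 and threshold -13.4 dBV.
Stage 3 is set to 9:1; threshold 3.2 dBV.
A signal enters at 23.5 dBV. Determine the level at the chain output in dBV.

-11.075 dBV

Stage 1: 23.5 dBV is 15 dB over 8.5 dBV; at 2.5:1 that becomes 6 dB over, giving 14.5 dBV.
Stage 2: 27.9 dB above -13.4 dBV, reduced 12:1 to 2.325 dB above → -11.075 dBV.
Stage 3: -11.075 dBV ≤ 3.2 dBV, so stage 3 doesn't engage; output -11.075 dBV.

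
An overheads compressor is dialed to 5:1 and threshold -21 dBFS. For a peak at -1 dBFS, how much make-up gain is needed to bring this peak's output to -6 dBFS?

11 dB

The peak compresses to -21 + 20/5 = -17 dBFS.
To reach -6 dBFS requires -6 − (-17) = 11 dB of make-up.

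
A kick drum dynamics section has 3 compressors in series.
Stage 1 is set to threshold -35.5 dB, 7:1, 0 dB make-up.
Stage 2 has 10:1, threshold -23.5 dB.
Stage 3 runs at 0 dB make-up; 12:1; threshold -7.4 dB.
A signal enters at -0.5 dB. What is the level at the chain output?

Stage 1: 35 dB above -35.5 dB, reduced 7:1 to 5 dB above → -30.5 dB.
Stage 2: -30.5 dB is at or below the -23.5 dB threshold — no compression; output -30.5 dB.
Stage 3: below threshold (-30.5 ≤ -7.4); passes unchanged; output -30.5 dB.

-30.5 dB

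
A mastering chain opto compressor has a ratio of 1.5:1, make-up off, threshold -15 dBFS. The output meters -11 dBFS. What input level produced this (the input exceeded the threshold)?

-9 dBFS

That's 4 dB above the -15 dBFS threshold.
Input overshoot = R × output overshoot = 6 dB → input = -15 + 6 = -9 dBFS.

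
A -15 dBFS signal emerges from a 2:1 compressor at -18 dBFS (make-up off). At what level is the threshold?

-21 dBFS

Input is 6 dB above T (since output overshoot × R = input overshoot: (-18 − T)·2 = -15 − T gives T = -21 dBFS).
Check: -21 + (-15 − (-21))/2 = -21 + 3 = -18 dBFS. ✓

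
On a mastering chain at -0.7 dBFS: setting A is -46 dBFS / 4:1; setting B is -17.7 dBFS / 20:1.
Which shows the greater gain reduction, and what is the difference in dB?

A: overshoot 45.3 dB → output overshoot 11.325 dB → GR 33.975 dB.
B: overshoot 17 dB → output overshoot 0.85 dB → GR 16.15 dB.
A reduces 17.825 dB more.

A, by 17.825 dB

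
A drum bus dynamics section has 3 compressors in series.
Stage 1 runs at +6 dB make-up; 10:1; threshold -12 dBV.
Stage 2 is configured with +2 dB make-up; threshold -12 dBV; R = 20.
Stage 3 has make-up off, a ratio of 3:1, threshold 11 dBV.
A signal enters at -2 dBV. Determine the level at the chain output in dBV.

Stage 1: overshoot 10 dB → 10/10 = 1 dB → -11 dBV; +6 dB make-up → -5 dBV.
Stage 2: -5 dBV is 7 dB over -12 dBV; at 20:1 that becomes 0.35 dB over, giving -11.65 dBV; +2 dB make-up → -9.65 dBV.
Stage 3: -9.65 dBV is at or below the 11 dBV threshold — no compression; output -9.65 dBV.

-9.65 dBV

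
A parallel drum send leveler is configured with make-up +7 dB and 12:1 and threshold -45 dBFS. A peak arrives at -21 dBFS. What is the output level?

-36 dBFS

Overshoot: -21 − (-45) = 24 dB.
The 24 dB excess becomes 2 dB after 12:1 reduction.
Output = -45 + 2 = -43 dBFS; make-up adds 7 dB, giving -36 dBFS.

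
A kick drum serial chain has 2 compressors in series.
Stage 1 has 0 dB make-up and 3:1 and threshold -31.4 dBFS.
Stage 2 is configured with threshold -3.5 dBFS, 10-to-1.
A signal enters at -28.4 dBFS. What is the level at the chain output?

Stage 1: -28.4 dBFS is 3 dB over -31.4 dBFS; at 3:1 that becomes 1 dB over, giving -30.4 dBFS.
Stage 2: -30.4 dBFS is at or below the -3.5 dBFS threshold — no compression; output -30.4 dBFS.

-30.4 dBFS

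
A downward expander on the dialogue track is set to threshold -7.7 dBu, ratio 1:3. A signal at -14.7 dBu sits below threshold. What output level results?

-28.7 dBu

Undershoot = (-7.7) − (-14.7) = 7 dB.
At 1:3, that expands to 21 dB under threshold.
Output = -7.7 − 21 = -28.7 dBu.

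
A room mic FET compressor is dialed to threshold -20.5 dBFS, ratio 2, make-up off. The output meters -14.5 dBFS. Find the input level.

-8.5 dBFS

The compressed level sits -14.5 − (-20.5) = 6 dB over threshold.
Input overshoot = R × output overshoot = 12 dB → input = -20.5 + 12 = -8.5 dBFS.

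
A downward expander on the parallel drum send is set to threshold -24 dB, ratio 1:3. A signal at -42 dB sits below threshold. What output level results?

Below threshold, a 1:3 expander applies gain = (3−1)×(T − x) of attenuation.
(3−1) × 18 = 36 dB, so output = -42 − 36 = -78 dB.

-78 dB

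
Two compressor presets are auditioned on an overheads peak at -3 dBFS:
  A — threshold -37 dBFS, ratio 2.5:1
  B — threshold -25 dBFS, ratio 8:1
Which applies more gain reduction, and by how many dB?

A: GR = 34 − 34/2.5 = 20.4 dB.
B: GR = 22 − 22/8 = 19.25 dB.
A reduces 1.15 dB more.

A, by 1.15 dB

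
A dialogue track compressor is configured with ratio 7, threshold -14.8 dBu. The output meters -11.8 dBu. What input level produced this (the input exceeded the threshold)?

6.2 dBu

That's 3 dB above the -14.8 dBu threshold.
Before 7:1 compression the overshoot was 3 × 7 = 21 dB, so input = -14.8 + 21 = 6.2 dBu.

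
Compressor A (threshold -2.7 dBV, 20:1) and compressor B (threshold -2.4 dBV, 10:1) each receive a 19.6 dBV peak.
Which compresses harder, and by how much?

A: GR = 22.3 − 22.3/20 = 21.185 dB.
B: GR = 22 − 22/10 = 19.8 dB.
A reduces 1.385 dB more.

A, by 1.385 dB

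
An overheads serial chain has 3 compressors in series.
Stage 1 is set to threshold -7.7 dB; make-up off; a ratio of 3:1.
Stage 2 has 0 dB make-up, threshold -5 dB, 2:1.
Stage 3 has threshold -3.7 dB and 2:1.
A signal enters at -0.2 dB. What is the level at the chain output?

Stage 1: 7.5 dB above -7.7 dB, reduced 3:1 to 2.5 dB above → -5.2 dB.
Stage 2: -5.2 dB is at or below the -5 dB threshold — no compression; output -5.2 dB.
Stage 3: -5.2 dB is at or below the -3.7 dB threshold — no compression; output -5.2 dB.

-5.2 dB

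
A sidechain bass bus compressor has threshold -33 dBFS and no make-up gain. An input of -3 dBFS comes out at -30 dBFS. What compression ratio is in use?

Input overshoot = -3 − (-33) = 30 dB; output overshoot = -30 − (-33) = 3 dB.
Ratio = 30 / 3 = 10.

10:1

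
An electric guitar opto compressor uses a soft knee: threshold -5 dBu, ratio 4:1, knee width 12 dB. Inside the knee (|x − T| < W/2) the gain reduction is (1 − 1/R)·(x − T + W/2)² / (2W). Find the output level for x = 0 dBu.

-3.78125 dBu

x − T + W/2 = 0 − (-5) + 6 = 11.
GR = (1 − 1/4) × 11² / 24 = 0.75 × 121 / 24 = 3.78125 dB.
Output = 0 − 3.78125 = -3.78125 dBu.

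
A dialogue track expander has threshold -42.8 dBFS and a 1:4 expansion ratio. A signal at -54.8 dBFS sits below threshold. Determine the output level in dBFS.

-90.8 dBFS

Undershoot = (-42.8) − (-54.8) = 12 dB.
At 1:4, that expands to 48 dB under threshold.
Output = -42.8 − 48 = -90.8 dBFS.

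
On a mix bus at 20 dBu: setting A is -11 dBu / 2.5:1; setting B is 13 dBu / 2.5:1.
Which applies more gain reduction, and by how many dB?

A: overshoot 31 dB → output overshoot 12.4 dB → GR 18.6 dB.
B: overshoot 7 dB → output overshoot 2.8 dB → GR 4.2 dB.
Difference: 14.4 dB in favour of A.

A, by 14.4 dB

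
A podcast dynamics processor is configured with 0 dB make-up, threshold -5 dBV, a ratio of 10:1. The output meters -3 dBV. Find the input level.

15 dBV

Post-compression overshoot = -3 − (-5) = 2 dB.
Undo the ratio: input overshoot = 2 × 10 = 20 dB, giving input = 15 dBV.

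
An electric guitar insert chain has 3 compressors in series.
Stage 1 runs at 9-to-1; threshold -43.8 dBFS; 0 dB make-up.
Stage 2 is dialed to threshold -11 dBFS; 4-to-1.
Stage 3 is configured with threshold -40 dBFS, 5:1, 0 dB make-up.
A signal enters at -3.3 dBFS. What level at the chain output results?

-39.86 dBFS

Stage 1: 40.5 dB above -43.8 dBFS, reduced 9:1 to 4.5 dB above → -39.3 dBFS.
Stage 2: -39.3 dBFS ≤ -11 dBFS, so stage 2 doesn't engage; output -39.3 dBFS.
Stage 3: -39.3 dBFS is 0.7 dB over -40 dBFS; at 5:1 that becomes 0.14 dB over, giving -39.86 dBFS.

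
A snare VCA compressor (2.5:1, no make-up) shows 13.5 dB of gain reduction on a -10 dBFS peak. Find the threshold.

Let T be the threshold. Output overshoot = (input overshoot)/R, so -23.5 − T = (-10 − T)/2.5.
2.5·(-23.5 − T) = -10 − T → 1.5·T = -58.75 − (-10) = -48.75.
T = -48.75/1.5 = -32.5 dBFS.

-32.5 dBFS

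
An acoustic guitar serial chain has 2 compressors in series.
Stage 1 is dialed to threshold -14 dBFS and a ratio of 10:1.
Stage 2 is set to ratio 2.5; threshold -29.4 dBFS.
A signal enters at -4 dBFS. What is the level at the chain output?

Stage 1: 10 dB above -14 dBFS, reduced 10:1 to 1 dB above → -13 dBFS.
Stage 2: overshoot 16.4 dB → 16.4/2.5 = 6.56 dB → -22.84 dBFS.

-22.84 dBFS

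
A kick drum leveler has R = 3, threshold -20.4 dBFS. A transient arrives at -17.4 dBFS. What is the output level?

-19.4 dBFS

Overshoot: -17.4 − (-20.4) = 3 dB.
The 3 dB excess becomes 1 dB after 3:1 reduction.
So the level is -20.4 + 1 = -19.4 dBFS.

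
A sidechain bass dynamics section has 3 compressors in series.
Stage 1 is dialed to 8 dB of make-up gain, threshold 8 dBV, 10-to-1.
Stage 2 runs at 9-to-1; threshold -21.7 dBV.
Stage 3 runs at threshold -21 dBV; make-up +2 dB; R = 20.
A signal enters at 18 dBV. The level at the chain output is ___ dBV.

-18.82 dBV

Stage 1: overshoot 10 dB → 10/10 = 1 dB → 9 dBV; +8 dB make-up → 17 dBV.
Stage 2: 38.7 dB above -21.7 dBV, reduced 9:1 to 4.3 dB above → -17.4 dBV.
Stage 3: overshoot 3.6 dB → 3.6/20 = 0.18 dB → -20.82 dBV; +2 dB make-up → -18.82 dBV.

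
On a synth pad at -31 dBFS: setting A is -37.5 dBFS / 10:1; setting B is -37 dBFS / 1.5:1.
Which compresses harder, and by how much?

A, by 3.85 dB

A: GR = 6.5 − 6.5/10 = 5.85 dB.
B: GR = 6 − 6/1.5 = 2 dB.
A reduces 3.85 dB more.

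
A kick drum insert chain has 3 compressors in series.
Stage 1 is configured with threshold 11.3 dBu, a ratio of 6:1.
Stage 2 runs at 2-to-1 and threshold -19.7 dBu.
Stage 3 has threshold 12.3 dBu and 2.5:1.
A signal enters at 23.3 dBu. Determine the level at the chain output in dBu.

Stage 1: overshoot 12 dB → 12/6 = 2 dB → 13.3 dBu.
Stage 2: overshoot 33 dB → 33/2 = 16.5 dB → -3.2 dBu.
Stage 3: below threshold (-3.2 ≤ 12.3); passes unchanged; output -3.2 dBu.

-3.2 dBu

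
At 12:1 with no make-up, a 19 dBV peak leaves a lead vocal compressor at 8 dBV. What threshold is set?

7 dBV

Gain reduction = 19 − 8 = 11 dB; output overshoot = GR / (R − 1) = 11 / 11 = 1 dB.
Threshold = output − output overshoot = 8 − 1 = 7 dBV.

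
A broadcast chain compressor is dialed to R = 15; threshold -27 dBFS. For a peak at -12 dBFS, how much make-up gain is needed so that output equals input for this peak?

14 dB

The peak compresses to -27 + 15/15 = -26 dBFS.
To reach -12 dBFS requires -12 − (-26) = 14 dB of make-up.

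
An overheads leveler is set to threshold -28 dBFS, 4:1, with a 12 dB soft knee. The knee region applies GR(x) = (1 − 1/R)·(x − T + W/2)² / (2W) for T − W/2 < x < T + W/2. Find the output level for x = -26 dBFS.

-28 dBFS

x − T + W/2 = -26 − (-28) + 6 = 8.
GR = (1 − 1/4) × 8² / 24 = 0.75 × 64 / 24 = 2 dB.
Output = -26 − 2 = -28 dBFS.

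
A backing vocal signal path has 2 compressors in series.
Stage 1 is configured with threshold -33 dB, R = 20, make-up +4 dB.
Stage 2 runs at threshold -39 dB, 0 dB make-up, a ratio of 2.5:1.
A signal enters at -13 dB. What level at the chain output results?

-34.6 dB

Stage 1: overshoot 20 dB → 20/20 = 1 dB → -32 dB; +4 dB make-up → -28 dB.
Stage 2: 11 dB above -39 dB, reduced 2.5:1 to 4.4 dB above → -34.6 dB.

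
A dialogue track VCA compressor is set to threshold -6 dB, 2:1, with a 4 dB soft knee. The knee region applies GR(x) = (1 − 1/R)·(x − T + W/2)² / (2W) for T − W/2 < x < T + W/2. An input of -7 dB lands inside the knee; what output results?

x − T + W/2 = -7 − (-6) + 2 = 1.
GR = (1 − 1/2) × 1² / 8 = 0.5 × 1 / 8 = 0.0625 dB.
Output = -7 − 0.0625 = -7.0625 dB.

-7.0625 dB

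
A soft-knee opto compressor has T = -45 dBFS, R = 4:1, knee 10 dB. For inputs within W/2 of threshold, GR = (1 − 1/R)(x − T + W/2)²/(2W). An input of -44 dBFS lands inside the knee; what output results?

-45.35 dBFS

x − T + W/2 = -44 − (-45) + 5 = 6.
GR = (1 − 1/4) × 6² / 20 = 0.75 × 36 / 20 = 1.35 dB.
Output = -44 − 1.35 = -45.35 dBFS.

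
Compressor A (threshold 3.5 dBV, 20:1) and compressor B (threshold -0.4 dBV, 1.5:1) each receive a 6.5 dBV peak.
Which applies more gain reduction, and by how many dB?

A, by 0.55 dB

A: 3 dB over, compressed to 0.15 dB over, so 2.85 dB of GR.
B: 6.9 dB over, compressed to 4.6 dB over, so 2.3 dB of GR.
Difference: 0.55 dB in favour of A.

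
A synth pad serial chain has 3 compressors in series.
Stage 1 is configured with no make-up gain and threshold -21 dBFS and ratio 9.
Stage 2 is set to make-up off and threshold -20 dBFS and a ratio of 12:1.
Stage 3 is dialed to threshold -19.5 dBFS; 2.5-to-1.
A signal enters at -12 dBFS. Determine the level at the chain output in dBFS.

-20 dBFS

Stage 1: overshoot 9 dB → 9/9 = 1 dB → -20 dBFS.
Stage 2: -20 dBFS ≤ -20 dBFS, so stage 2 doesn't engage; output -20 dBFS.
Stage 3: -20 dBFS ≤ -19.5 dBFS, so stage 3 doesn't engage; output -20 dBFS.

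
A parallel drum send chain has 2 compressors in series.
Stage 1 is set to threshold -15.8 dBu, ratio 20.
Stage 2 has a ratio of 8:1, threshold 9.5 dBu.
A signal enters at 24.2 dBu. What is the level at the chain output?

-13.8 dBu

Stage 1: 40 dB above -15.8 dBu, reduced 20:1 to 2 dB above → -13.8 dBu.
Stage 2: below threshold (-13.8 ≤ 9.5); passes unchanged; output -13.8 dBu.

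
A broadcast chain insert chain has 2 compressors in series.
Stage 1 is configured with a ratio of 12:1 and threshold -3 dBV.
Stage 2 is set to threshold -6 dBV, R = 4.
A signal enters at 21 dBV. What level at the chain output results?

-4.75 dBV

Stage 1: 24 dB above -3 dBV, reduced 12:1 to 2 dB above → -1 dBV.
Stage 2: overshoot 5 dB → 5/4 = 1.25 dB → -4.75 dBV.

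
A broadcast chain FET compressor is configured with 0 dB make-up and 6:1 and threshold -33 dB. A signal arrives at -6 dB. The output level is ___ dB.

Overshoot: -6 − (-33) = 27 dB.
6:1 compression reduces that to 27/6 = 4.5 dB over.
So the level is -33 + 4.5 = -28.5 dB.

-28.5 dB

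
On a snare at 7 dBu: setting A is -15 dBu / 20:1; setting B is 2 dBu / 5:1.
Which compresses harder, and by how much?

A, by 16.9 dB

A: overshoot 22 dB → output overshoot 1.1 dB → GR 20.9 dB.
B: overshoot 5 dB → output overshoot 1 dB → GR 4 dB.
A applies 16.9 dB more gain reduction.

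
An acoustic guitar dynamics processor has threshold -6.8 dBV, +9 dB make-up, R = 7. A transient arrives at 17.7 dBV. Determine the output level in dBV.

17.7 dBV sits 24.5 dB over threshold.
The 24.5 dB excess becomes 3.5 dB after 7:1 reduction.
So the level is -6.8 + 3.5 = -3.3 dBV; make-up adds 9 dB, giving 5.7 dBV.

5.7 dBV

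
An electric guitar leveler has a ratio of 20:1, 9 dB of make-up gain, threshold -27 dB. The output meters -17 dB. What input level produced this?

-7 dB

Stripping the +9 dB make-up gives -26 dB at the gain stage.
The compressed level sits -26 − (-27) = 1 dB over threshold.
Input overshoot = R × output overshoot = 20 dB → input = -27 + 20 = -7 dB.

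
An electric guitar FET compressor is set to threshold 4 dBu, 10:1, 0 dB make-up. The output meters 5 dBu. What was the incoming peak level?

14 dBu

Post-compression overshoot = 5 − 4 = 1 dB.
Before 10:1 compression the overshoot was 1 × 10 = 10 dB, so input = 4 + 10 = 14 dBu.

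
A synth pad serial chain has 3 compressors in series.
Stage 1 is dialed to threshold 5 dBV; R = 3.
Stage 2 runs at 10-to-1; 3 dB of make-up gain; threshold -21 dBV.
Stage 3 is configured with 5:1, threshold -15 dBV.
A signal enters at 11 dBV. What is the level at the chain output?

-15.2 dBV

Stage 1: overshoot 6 dB → 6/3 = 2 dB → 7 dBV.
Stage 2: 28 dB above -21 dBV, reduced 10:1 to 2.8 dB above → -18.2 dBV; +3 dB make-up → -15.2 dBV.
Stage 3: below threshold (-15.2 ≤ -15); passes unchanged; output -15.2 dBV.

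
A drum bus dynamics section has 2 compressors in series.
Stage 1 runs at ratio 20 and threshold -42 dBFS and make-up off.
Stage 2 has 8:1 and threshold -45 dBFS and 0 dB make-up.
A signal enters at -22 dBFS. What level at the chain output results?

-44.5 dBFS

Stage 1: -22 dBFS is 20 dB over -42 dBFS; at 20:1 that becomes 1 dB over, giving -41 dBFS.
Stage 2: -41 dBFS is 4 dB over -45 dBFS; at 8:1 that becomes 0.5 dB over, giving -44.5 dBFS.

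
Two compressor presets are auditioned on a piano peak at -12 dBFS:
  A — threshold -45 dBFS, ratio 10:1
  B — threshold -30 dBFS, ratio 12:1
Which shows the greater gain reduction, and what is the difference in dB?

A, by 13.2 dB

A: GR = 33 − 33/10 = 29.7 dB.
B: GR = 18 − 18/12 = 16.5 dB.
Difference: 13.2 dB in favour of A.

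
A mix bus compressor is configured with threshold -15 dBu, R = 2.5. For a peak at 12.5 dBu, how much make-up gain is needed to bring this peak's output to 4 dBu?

8 dB

Overshoot 27.5 dB → 27.5/2.5 = 11 dB after compression, so the compressed level is -15 + 11 = -4 dBu.
Make-up = target − compressed = 4 − (-4) = 8 dB.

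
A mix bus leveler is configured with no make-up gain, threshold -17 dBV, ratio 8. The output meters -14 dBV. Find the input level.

Post-compression overshoot = -14 − (-17) = 3 dB.
Before 8:1 compression the overshoot was 3 × 8 = 24 dB, so input = -17 + 24 = 7 dBV.

7 dBV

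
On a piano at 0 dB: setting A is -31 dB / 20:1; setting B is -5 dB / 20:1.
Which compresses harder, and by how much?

A, by 24.7 dB

A: overshoot 31 dB → output overshoot 1.55 dB → GR 29.45 dB.
B: overshoot 5 dB → output overshoot 0.25 dB → GR 4.75 dB.
A applies 24.7 dB more gain reduction.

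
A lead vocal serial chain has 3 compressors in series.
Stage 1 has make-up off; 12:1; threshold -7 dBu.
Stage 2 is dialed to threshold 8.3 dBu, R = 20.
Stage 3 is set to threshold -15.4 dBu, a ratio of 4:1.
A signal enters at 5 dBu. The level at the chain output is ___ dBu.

-13.05 dBu

Stage 1: overshoot 12 dB → 12/12 = 1 dB → -6 dBu.
Stage 2: -6 dBu ≤ 8.3 dBu, so stage 2 doesn't engage; output -6 dBu.
Stage 3: 9.4 dB above -15.4 dBu, reduced 4:1 to 2.35 dB above → -13.05 dBu.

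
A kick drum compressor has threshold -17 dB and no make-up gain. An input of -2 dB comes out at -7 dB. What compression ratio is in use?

1.5:1

Input overshoot = -2 − (-17) = 15 dB; output overshoot = -7 − (-17) = 10 dB.
Ratio = 15 / 10 = 1.5.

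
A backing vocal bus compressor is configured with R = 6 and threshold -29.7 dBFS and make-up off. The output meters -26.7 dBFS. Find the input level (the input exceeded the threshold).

-11.7 dBFS

That's 3 dB above the -29.7 dBFS threshold.
Input overshoot = R × output overshoot = 18 dB → input = -29.7 + 18 = -11.7 dBFS.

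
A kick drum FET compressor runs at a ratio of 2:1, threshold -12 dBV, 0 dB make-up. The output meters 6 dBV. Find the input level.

Post-compression overshoot = 6 − (-12) = 18 dB.
Input overshoot = R × output overshoot = 36 dB → input = -12 + 36 = 24 dBV.

24 dBV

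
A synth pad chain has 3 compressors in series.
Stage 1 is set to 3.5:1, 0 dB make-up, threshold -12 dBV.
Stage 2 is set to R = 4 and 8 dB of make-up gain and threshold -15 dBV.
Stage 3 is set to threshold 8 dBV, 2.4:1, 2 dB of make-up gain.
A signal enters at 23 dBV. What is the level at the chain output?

Stage 1: 23 dBV is 35 dB over -12 dBV; at 3.5:1 that becomes 10 dB over, giving -2 dBV.
Stage 2: -2 dBV is 13 dB over -15 dBV; at 4:1 that becomes 3.25 dB over, giving -11.75 dBV; +8 dB make-up → -3.75 dBV.
Stage 3: -3.75 dBV ≤ 8 dBV, so stage 3 doesn't engage; make-up brings it to -1.75 dBV.

-1.75 dBV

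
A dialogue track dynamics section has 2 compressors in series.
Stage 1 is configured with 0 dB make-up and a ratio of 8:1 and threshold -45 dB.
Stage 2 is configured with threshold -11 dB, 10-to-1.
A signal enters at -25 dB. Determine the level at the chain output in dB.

-42.5 dB

Stage 1: -25 dB is 20 dB over -45 dB; at 8:1 that becomes 2.5 dB over, giving -42.5 dB.
Stage 2: -42.5 dB is at or below the -11 dB threshold — no compression; output -42.5 dB.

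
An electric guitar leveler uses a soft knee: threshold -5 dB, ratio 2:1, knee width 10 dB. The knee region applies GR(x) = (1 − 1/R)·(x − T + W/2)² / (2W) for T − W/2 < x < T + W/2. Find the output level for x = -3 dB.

x − T + W/2 = -3 − (-5) + 5 = 7.
GR = (1 − 1/2) × 7² / 20 = 0.5 × 49 / 20 = 1.225 dB.
Output = -3 − 1.225 = -4.225 dB.

-4.225 dB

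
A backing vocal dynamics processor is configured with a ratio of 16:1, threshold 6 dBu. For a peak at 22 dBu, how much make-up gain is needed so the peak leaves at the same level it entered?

The peak compresses to 6 + 16/16 = 7 dBu.
To reach 22 dBu requires 22 − 7 = 15 dB of make-up.

15 dB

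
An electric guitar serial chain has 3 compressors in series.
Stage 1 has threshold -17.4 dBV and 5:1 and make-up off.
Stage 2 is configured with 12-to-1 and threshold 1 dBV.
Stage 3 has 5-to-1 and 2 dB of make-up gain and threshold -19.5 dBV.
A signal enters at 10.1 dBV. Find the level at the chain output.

Stage 1: overshoot 27.5 dB → 27.5/5 = 5.5 dB → -11.9 dBV.
Stage 2: -11.9 dBV ≤ 1 dBV, so stage 2 doesn't engage; output -11.9 dBV.
Stage 3: -11.9 dBV is 7.6 dB over -19.5 dBV; at 5:1 that becomes 1.52 dB over, giving -17.98 dBV; +2 dB make-up → -15.98 dBV.

-15.98 dBV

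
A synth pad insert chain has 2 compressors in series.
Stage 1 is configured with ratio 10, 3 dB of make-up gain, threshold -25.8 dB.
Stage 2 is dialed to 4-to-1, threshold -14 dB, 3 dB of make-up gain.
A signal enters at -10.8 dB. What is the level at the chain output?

-18.3 dB

Stage 1: -10.8 dB is 15 dB over -25.8 dB; at 10:1 that becomes 1.5 dB over, giving -24.3 dB; +3 dB make-up → -21.3 dB.
Stage 2: below threshold (-21.3 ≤ -14); passes unchanged; make-up brings it to -18.3 dB.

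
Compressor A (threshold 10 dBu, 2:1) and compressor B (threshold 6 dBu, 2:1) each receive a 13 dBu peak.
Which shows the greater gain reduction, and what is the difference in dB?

B, by 2 dB

A: GR = 3 − 3/2 = 1.5 dB.
B: GR = 7 − 7/2 = 3.5 dB.
B reduces 2 dB more.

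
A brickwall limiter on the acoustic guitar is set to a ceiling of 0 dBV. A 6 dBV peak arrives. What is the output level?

A brickwall limiter is an ∞:1 compressor: any input above the ceiling is clamped to 0 dBV.

0 dBV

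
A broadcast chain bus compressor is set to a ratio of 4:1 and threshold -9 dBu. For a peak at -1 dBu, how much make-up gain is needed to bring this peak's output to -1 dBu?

Without make-up, output = threshold + overshoot/4 = -9 + 2 = -7 dBu.
Gap to target: 6 dB.

6 dB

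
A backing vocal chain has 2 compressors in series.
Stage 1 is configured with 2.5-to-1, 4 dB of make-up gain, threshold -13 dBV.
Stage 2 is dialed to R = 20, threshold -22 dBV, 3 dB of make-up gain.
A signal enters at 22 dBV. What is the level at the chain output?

Stage 1: overshoot 35 dB → 35/2.5 = 14 dB → 1 dBV; +4 dB make-up → 5 dBV.
Stage 2: 27 dB above -22 dBV, reduced 20:1 to 1.35 dB above → -20.65 dBV; +3 dB make-up → -17.65 dBV.

-17.65 dBV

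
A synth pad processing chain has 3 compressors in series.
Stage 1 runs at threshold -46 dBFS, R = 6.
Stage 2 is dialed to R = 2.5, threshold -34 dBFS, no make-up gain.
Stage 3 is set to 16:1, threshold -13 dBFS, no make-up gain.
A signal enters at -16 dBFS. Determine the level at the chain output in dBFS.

Stage 1: 30 dB above -46 dBFS, reduced 6:1 to 5 dB above → -41 dBFS.
Stage 2: -41 dBFS is at or below the -34 dBFS threshold — no compression; output -41 dBFS.
Stage 3: -41 dBFS is at or below the -13 dBFS threshold — no compression; output -41 dBFS.

-41 dBFS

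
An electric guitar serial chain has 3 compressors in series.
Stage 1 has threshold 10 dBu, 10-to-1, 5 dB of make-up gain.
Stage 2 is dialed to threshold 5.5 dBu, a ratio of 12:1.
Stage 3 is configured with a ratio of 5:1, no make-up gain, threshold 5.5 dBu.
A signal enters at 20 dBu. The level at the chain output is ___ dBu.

5.675 dBu

Stage 1: overshoot 10 dB → 10/10 = 1 dB → 11 dBu; +5 dB make-up → 16 dBu.
Stage 2: overshoot 10.5 dB → 10.5/12 = 0.875 dB → 6.375 dBu.
Stage 3: overshoot 0.875 dB → 0.875/5 = 0.175 dB → 5.675 dBu.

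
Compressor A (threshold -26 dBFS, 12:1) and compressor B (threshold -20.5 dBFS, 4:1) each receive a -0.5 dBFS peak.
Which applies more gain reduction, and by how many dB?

A, by 8.375 dB

A: overshoot 25.5 dB → output overshoot 2.125 dB → GR 23.375 dB.
B: overshoot 20 dB → output overshoot 5 dB → GR 15 dB.
Difference: 8.375 dB in favour of A.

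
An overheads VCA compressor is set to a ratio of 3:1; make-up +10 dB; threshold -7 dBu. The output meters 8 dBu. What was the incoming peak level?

Before make-up, the level was 8 − 10 = -2 dBu.
Post-compression overshoot = -2 − (-7) = 5 dB.
Input overshoot = R × output overshoot = 15 dB → input = -7 + 15 = 8 dBu.

8 dBu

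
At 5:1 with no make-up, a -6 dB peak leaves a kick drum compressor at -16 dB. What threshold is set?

Input is 12.5 dB above T (since output overshoot × R = input overshoot: (-16 − T)·5 = -6 − T gives T = -18.5 dB).
Check: -18.5 + (-6 − (-18.5))/5 = -18.5 + 2.5 = -16 dB. ✓

-18.5 dB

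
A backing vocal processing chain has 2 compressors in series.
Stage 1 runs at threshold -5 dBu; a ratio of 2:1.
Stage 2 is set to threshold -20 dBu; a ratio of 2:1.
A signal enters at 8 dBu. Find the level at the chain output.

Stage 1: 8 dBu is 13 dB over -5 dBu; at 2:1 that becomes 6.5 dB over, giving 1.5 dBu.
Stage 2: 21.5 dB above -20 dBu, reduced 2:1 to 10.75 dB above → -9.25 dBu.

-9.25 dBu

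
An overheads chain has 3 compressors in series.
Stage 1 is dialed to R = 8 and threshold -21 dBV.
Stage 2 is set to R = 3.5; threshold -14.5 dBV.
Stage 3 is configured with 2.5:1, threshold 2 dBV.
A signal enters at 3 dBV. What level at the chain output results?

-18 dBV

Stage 1: overshoot 24 dB → 24/8 = 3 dB → -18 dBV.
Stage 2: below threshold (-18 ≤ -14.5); passes unchanged; output -18 dBV.
Stage 3: -18 dBV is at or below the 2 dBV threshold — no compression; output -18 dBV.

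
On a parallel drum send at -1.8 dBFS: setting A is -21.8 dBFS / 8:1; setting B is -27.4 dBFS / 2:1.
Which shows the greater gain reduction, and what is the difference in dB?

A: 20 dB over, compressed to 2.5 dB over, so 17.5 dB of GR.
B: 25.6 dB over, compressed to 12.8 dB over, so 12.8 dB of GR.
Difference: 4.7 dB in favour of A.

A, by 4.7 dB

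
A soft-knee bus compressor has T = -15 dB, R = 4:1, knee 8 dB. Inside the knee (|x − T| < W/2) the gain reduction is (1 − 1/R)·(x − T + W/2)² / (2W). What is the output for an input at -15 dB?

-15.75 dB

x − T + W/2 = -15 − (-15) + 4 = 4.
GR = (1 − 1/4) × 4² / 16 = 0.75 × 16 / 16 = 0.75 dB.
Output = -15 − 0.75 = -15.75 dB.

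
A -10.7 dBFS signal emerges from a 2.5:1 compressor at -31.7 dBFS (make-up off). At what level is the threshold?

-45.7 dBFS

Input is 35 dB above T (since output overshoot × R = input overshoot: (-31.7 − T)·2.5 = -10.7 − T gives T = -45.7 dBFS).
Check: -45.7 + (-10.7 − (-45.7))/2.5 = -45.7 + 14 = -31.7 dBFS. ✓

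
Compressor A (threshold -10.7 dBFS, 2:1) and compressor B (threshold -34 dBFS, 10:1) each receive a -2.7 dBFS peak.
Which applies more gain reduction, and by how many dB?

B, by 24.17 dB

A: overshoot 8 dB → output overshoot 4 dB → GR 4 dB.
B: overshoot 31.3 dB → output overshoot 3.13 dB → GR 28.17 dB.
B applies 24.17 dB more gain reduction.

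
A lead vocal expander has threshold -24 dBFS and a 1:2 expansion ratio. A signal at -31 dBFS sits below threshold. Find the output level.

-38 dBFS

The input is 7 dB below the -24 dBFS threshold.
A 1:2 expander multiplies undershoot by 2: 7 × 2 = 14 dB below threshold.
Output = -24 − 14 = -38 dBFS.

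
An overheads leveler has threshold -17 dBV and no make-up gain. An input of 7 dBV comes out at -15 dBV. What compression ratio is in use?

12:1

Input overshoot = 7 − (-17) = 24 dB; output overshoot = -15 − (-17) = 2 dB.
Ratio = 24 / 2 = 12.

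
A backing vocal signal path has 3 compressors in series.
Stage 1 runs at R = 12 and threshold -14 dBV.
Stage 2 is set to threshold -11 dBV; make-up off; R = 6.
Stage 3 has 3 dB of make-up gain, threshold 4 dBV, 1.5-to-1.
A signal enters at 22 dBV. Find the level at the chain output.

-8 dBV

Stage 1: overshoot 36 dB → 36/12 = 3 dB → -11 dBV.
Stage 2: below threshold (-11 ≤ -11); passes unchanged; output -11 dBV.
Stage 3: below threshold (-11 ≤ 4); passes unchanged; make-up brings it to -8 dBV.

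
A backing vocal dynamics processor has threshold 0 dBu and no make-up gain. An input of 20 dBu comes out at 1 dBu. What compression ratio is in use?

20:1

Input overshoot = 20 − 0 = 20 dB; output overshoot = 1 − 0 = 1 dB.
Ratio = 20 / 1 = 20.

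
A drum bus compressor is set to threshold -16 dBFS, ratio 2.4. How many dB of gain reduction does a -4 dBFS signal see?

Overshoot = -4 − (-16) = 12 dB.
After 2.4:1 compression the overshoot becomes 12/2.4 = 5 dB.
So the signal is attenuated by 12 − 5 = 7 dB.

7 dB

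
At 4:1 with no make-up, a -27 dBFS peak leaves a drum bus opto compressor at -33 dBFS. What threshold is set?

Gain reduction = -27 − (-33) = 6 dB; output overshoot = GR / (R − 1) = 6 / 3 = 2 dB.
Threshold = output − output overshoot = -33 − 2 = -35 dBFS.

-35 dBFS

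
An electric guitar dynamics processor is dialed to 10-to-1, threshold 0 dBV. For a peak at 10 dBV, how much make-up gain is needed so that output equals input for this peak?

9 dB

Without make-up, output = threshold + overshoot/10 = 0 + 1 = 1 dBV.
Gap to target: 9 dB.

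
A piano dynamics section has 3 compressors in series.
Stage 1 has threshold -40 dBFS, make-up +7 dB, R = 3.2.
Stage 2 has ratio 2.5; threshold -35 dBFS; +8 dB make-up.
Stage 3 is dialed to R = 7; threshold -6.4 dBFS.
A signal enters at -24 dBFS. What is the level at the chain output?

-24.2 dBFS

Stage 1: -24 dBFS is 16 dB over -40 dBFS; at 3.2:1 that becomes 5 dB over, giving -35 dBFS; +7 dB make-up → -28 dBFS.
Stage 2: -28 dBFS is 7 dB over -35 dBFS; at 2.5:1 that becomes 2.8 dB over, giving -32.2 dBFS; +8 dB make-up → -24.2 dBFS.
Stage 3: -24.2 dBFS ≤ -6.4 dBFS, so stage 3 doesn't engage; output -24.2 dBFS.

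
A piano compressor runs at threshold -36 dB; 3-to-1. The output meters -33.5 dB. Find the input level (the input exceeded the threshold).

-28.5 dB

Post-compression overshoot = -33.5 − (-36) = 2.5 dB.
Before 3:1 compression the overshoot was 2.5 × 3 = 7.5 dB, so input = -36 + 7.5 = -28.5 dB.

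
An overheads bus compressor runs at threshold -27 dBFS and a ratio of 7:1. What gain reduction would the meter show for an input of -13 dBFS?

Overshoot = -13 − (-27) = 14 dB.
After 7:1 compression the overshoot becomes 14/7 = 2 dB.
Gain reduction = 14 − 2 = 12 dB.

12 dB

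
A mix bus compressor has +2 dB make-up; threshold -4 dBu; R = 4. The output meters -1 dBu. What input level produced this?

Stripping the +2 dB make-up gives -3 dBu at the gain stage.
The compressed level sits -3 − (-4) = 1 dB over threshold.
Undo the ratio: input overshoot = 1 × 4 = 4 dB, giving input = 0 dBu.

0 dBu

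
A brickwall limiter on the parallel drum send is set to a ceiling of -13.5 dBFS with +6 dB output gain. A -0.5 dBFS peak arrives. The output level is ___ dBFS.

A brickwall limiter is an ∞:1 compressor: any input above the ceiling is clamped to -13.5 dBFS.
Output gain then adds 6 dB: -13.5 + 6 = -7.5 dBFS.

-7.5 dBFS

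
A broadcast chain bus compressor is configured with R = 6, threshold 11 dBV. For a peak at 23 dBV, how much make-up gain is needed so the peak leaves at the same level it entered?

10 dB

Overshoot 12 dB → 12/6 = 2 dB after compression, so the compressed level is 11 + 2 = 13 dBV.
Make-up = target − compressed = 23 − 13 = 10 dB.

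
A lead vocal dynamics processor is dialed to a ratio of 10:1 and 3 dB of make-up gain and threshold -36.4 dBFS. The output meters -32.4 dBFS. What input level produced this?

Before make-up, the level was -32.4 − 3 = -35.4 dBFS.
That's 1 dB above the -36.4 dBFS threshold.
Before 10:1 compression the overshoot was 1 × 10 = 10 dB, so input = -36.4 + 10 = -26.4 dBFS.

-26.4 dBFS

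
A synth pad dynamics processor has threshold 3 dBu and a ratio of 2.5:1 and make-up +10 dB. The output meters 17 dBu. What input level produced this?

Stripping the +10 dB make-up gives 7 dBu at the gain stage.
That's 4 dB above the 3 dBu threshold.
Before 2.5:1 compression the overshoot was 4 × 2.5 = 10 dB, so input = 3 + 10 = 13 dBu.

13 dBu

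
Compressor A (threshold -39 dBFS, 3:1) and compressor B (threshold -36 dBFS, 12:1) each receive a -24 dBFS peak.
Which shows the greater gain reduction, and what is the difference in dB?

A: overshoot 15 dB → output overshoot 5 dB → GR 10 dB.
B: overshoot 12 dB → output overshoot 1 dB → GR 11 dB.
Difference: 1 dB in favour of B.

B, by 1 dB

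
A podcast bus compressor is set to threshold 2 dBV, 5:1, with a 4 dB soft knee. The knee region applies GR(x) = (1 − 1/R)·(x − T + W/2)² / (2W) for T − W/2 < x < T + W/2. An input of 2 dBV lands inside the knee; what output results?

x − T + W/2 = 2 − 2 + 2 = 2.
GR = (1 − 1/5) × 2² / 8 = 0.8 × 4 / 8 = 0.4 dB.
Output = 2 − 0.4 = 1.6 dBV.

1.6 dBV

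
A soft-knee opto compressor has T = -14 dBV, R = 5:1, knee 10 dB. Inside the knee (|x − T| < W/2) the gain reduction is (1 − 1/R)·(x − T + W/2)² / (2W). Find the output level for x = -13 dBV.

x − T + W/2 = -13 − (-14) + 5 = 6.
GR = (1 − 1/5) × 6² / 20 = 0.8 × 36 / 20 = 1.44 dB.
Output = -13 − 1.44 = -14.44 dBV.

-14.44 dBV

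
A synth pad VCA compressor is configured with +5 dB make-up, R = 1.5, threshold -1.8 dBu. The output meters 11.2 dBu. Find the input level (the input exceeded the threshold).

Remove make-up: 11.2 − 5 = 6.2 dBu.
That's 8 dB above the -1.8 dBu threshold.
Before 1.5:1 compression the overshoot was 8 × 1.5 = 12 dB, so input = -1.8 + 12 = 10.2 dBu.

10.2 dBu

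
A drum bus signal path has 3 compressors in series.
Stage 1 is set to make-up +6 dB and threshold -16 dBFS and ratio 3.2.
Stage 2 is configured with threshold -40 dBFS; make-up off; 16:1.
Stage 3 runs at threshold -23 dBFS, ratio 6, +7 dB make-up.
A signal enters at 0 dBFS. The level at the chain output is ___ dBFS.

Stage 1: 16 dB above -16 dBFS, reduced 3.2:1 to 5 dB above → -11 dBFS; +6 dB make-up → -5 dBFS.
Stage 2: 35 dB above -40 dBFS, reduced 16:1 to 2.1875 dB above → -37.8125 dBFS.
Stage 3: below threshold (-37.8125 ≤ -23); passes unchanged; make-up brings it to -30.8125 dBFS.

-30.8125 dBFS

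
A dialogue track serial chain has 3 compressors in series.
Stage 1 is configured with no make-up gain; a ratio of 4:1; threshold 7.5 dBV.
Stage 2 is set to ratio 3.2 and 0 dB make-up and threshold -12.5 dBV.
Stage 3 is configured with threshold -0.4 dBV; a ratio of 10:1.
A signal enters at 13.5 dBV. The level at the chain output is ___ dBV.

-5.78125 dBV

Stage 1: overshoot 6 dB → 6/4 = 1.5 dB → 9 dBV.
Stage 2: 21.5 dB above -12.5 dBV, reduced 3.2:1 to 6.71875 dB above → -5.78125 dBV.
Stage 3: -5.78125 dBV is at or below the -0.4 dBV threshold — no compression; output -5.78125 dBV.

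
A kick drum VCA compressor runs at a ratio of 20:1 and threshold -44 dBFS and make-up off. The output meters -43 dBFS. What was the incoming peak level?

The compressed level sits -43 − (-44) = 1 dB over threshold.
Before 20:1 compression the overshoot was 1 × 20 = 20 dB, so input = -44 + 20 = -24 dBFS.

-24 dBFS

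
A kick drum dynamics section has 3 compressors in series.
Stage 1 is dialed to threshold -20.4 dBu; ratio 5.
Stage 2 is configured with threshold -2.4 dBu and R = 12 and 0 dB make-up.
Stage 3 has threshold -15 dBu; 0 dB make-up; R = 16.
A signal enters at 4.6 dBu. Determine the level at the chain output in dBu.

-15.4 dBu

Stage 1: 4.6 dBu is 25 dB over -20.4 dBu; at 5:1 that becomes 5 dB over, giving -15.4 dBu.
Stage 2: -15.4 dBu ≤ -2.4 dBu, so stage 2 doesn't engage; output -15.4 dBu.
Stage 3: -15.4 dBu ≤ -15 dBu, so stage 3 doesn't engage; output -15.4 dBu.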